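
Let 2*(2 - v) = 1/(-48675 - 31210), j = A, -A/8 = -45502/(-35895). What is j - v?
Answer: -13925752103/1146988830 ≈ -12.141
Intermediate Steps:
A = -364016/35895 (A = -(-364016)/(-35895) = -(-364016)*(-1)/35895 = -8*45502/35895 = -364016/35895 ≈ -10.141)
j = -364016/35895 ≈ -10.141
v = 319541/159770 (v = 2 - 1/(2*(-48675 - 31210)) = 2 - 1/2/(-79885) = 2 - 1/2*(-1/79885) = 2 + 1/159770 = 319541/159770 ≈ 2.0000)
j - v = -364016/35895 - 1*319541/159770 = -364016/35895 - 319541/159770 = -13925752103/1146988830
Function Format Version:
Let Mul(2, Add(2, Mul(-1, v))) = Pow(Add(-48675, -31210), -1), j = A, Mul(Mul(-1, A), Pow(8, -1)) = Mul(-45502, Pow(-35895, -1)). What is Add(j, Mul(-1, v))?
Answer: Rational(-13925752103, 1146988830) ≈ -12.141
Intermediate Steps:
A = Rational(-364016, 35895) (A = Mul(-8, Mul(-45502, Pow(-35895, -1))) = Mul(-8, Mul(-45502, Rational(-1, 35895))) = Mul(-8, Rational(45502, 35895)) = Rational(-364016, 35895) ≈ -10.141)
j = Rational(-364016, 35895) ≈ -10.141
v = Rational(319541, 159770) (v = Add(2, Mul(Rational(-1, 2), Pow(Add(-48675, -31210), -1))) = Add(2, Mul(Rational(-1, 2), Pow(-79885, -1))) = Add(2, Mul(Rational(-1, 2), Rational(-1, 79885))) = Add(2, Rational(1, 159770)) = Rational(319541, 159770) ≈ 2.0000)
Add(j, Mul(-1, v)) = Add(Rational(-364016, 35895), Mul(-1, Rational(319541, 159770))) = Add(Rational(-364016, 35895), Rational(-319541, 159770)) = Rational(-13925752103, 1146988830)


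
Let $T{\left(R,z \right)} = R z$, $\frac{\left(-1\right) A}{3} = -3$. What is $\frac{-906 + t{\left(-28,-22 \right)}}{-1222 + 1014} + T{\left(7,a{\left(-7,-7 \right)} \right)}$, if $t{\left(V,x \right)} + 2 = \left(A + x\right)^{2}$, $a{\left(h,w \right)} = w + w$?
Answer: $- \frac{19645}{208} \approx -94.447$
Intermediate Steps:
$A = 9$ ($A = \left(-3\right) \left(-3\right) = 9$)
$a{\left(h,w \right)} = 2 w$
$t{\left(V,x \right)} = -2 + \left(9 + x\right)^{2}$
$\frac{-906 + t{\left(-28,-22 \right)}}{-1222 + 1014} + T{\left(7,a{\left(-7,-7 \right)} \right)} = \frac{-906 - \left(2 - \left(9 - 22\right)^{2}\right)}{-1222 + 1014} + 7 \cdot 2 \left(-7\right) = \frac{-906 - \left(2 - \left(-13\right)^{2}\right)}{-208} + 7 \left(-14\right) = \left(-906 + \left(-2 + 169\right)\right) \left(- \frac{1}{208}\right) - 98 = \left(-906 + 167\right) \left(- \frac{1}{208}\right) - 98 = \left(-739\right) \left(- \frac{1}{208}\right) - 98 = \frac{739}{208} - 98 = - \frac{19645}{208}$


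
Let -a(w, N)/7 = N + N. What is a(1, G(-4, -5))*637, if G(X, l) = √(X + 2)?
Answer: -8918*I*√2 ≈ -12612.0*I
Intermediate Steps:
G(X, l) = √(2 + X)
a(w, N) = -14*N (a(w, N) = -7*(N + N) = -14*N)
a(1, G(-4, -5))*637 = -14*√(2 - 4)*637 = -14*I*√2*637 = -8918*I*√2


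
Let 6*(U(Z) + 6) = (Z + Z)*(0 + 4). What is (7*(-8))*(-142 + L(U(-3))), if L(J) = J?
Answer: 8512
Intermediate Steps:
U(Z) = -6 + 4*Z/3 (U(Z) = -6 + ((Z + Z)*(0 + 4))/6 = -6 + ((2*Z)*4)/6 = -6 + (8*Z)/6 = -6 + 4*Z/3)
(7*(-8))*(-142 + L(U(-3))) = (7*(-8))*(-142 + (-6 + (4/3)*(-3))) = -56*(-142 + (-6 - 4)) = -56*(-142 - 10) = -56*(-152) = 8512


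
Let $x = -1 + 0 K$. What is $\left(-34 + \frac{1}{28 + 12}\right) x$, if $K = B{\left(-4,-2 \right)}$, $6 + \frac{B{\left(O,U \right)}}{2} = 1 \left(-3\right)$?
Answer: $\frac{1359}{40} \approx 33.975$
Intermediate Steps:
$B{\left(O,U \right)} = -18$ ($B{\left(O,U \right)} = -12 + 2 \cdot 1 \left(-3\right) = -12 + 2 \left(-3\right) = -12 - 6 = -18$)
$K = -18$
$x = -1$ ($x = -1 + 0 \left(-18\right) = -1 + 0 = -1$)
$\left(-34 + \frac{1}{28 + 12}\right) x = \left(-34 + \frac{1}{28 + 12}\right) \left(-1\right) = \left(-34 + \frac{1}{40}\right) \left(-1\right) = \left(- \frac{1359}{40}\right) \left(-1\right) = \frac{1359}{40}$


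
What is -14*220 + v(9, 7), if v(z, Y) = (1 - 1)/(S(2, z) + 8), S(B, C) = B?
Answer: -3080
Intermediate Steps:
v(z, Y) = 0 (v(z, Y) = (1 - 1)/(2 + 8) = 0/10 = 0*(1/10) = 0)
-14*220 + v(9, 7) = -14*220 + 0 = -3080 + 0 = -3080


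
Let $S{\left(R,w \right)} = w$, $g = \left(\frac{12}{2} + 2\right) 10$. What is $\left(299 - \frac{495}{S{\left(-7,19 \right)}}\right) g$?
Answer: $\frac{414880}{19} \approx 21836.0$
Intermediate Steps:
$g = 80$ ($g = \left(12 \cdot \frac{1}{2} + 2\right) 10 = \left(6 + 2\right) 10 = 8 \cdot 10 = 80$)
$\left(299 - \frac{495}{S{\left(-7,19 \right)}}\right) g = \left(299 - \frac{495}{19}\right) 80 = \frac{5186}{19} \cdot 80 = \frac{414880}{19}$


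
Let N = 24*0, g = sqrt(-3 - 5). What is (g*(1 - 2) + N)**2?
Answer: -8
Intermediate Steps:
g = 2*I*sqrt(2) (g = sqrt(-8) = 2*I*sqrt(2) ≈ 2.8284*I)
N = 0
(g*(1 - 2) + N)**2 = ((2*I*sqrt(2))*(1 - 2) + 0)**2 = ((2*I*sqrt(2))*(-1) + 0)**2 = (-2*I*sqrt(2) + 0)**2 = (-2*I*sqrt(2))**2 = -8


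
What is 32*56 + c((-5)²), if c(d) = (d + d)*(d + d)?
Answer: 4292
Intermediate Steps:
c(d) = 4*d² (c(d) = (2*d)*(2*d) = 4*d²)
32*56 + c((-5)²) = 32*56 + 4*((-5)²)² = 1792 + 4*25² = 1792 + 4*625 = 1792 + 2500 = 4292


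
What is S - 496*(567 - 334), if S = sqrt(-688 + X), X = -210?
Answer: -115568 + I*sqrt(898) ≈ -1.1557e+5 + 29.967*I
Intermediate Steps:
S = I*sqrt(898) (S = sqrt(-688 - 210) = sqrt(-898) = I*sqrt(898) ≈ 29.967*I)
S - 496*(567 - 334) = I*sqrt(898) - 496*(567 - 334) = I*sqrt(898) - 496*233 = I*sqrt(898) - 115568 = -115568 + I*sqrt(898)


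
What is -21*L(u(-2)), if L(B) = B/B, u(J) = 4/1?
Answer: -21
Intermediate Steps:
u(J) = 4 (u(J) = 4*1 = 4)
L(B) = 1
-21*L(u(-2)) = -21*1 = -21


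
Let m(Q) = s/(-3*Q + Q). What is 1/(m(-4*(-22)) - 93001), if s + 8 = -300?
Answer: -4/371997 ≈ -1.0753e-5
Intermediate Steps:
s = -308 (s = -8 - 300 = -308)
m(Q) = 154/Q (m(Q) = -308/(-3*Q + Q) = -308*(-1/(2*Q)) = -(-154)/Q = 154/Q)
1/(m(-4*(-22)) - 93001) = 1/(154/((-4*(-22))) - 93001) = 1/(154/88 - 93001) = 1/(154*(1/88) - 93001) = 1/(7/4 - 93001) = 1/(-371997/4) = -4/371997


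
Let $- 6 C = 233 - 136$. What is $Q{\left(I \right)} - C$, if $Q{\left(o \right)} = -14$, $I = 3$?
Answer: $\frac{13}{6} \approx 2.1667$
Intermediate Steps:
$C = - \frac{97}{6}$ ($C = - \frac{233 - 136}{6} = \left(- \frac{1}{6}\right) 97 = - \frac{97}{6} \approx -16.167$)
$Q{\left(I \right)} - C = -14 - - \frac{97}{6} = -14 + \frac{97}{6} = \frac{13}{6}$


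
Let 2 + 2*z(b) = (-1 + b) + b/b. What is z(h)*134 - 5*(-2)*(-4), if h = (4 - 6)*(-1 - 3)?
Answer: 362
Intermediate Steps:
h = 8 (h = -2*(-4) = 8)
z(b) = -1 + b/2 (z(b) = -1 + ((-1 + b) + b/b)/2 = -1 + ((-1 + b) + 1)/2 = -1 + b/2)
z(h)*134 - 5*(-2)*(-4) = (-1 + (½)*8)*134 - 5*(-2)*(-4) = (-1 + 4)*134 + 10*(-4) = 3*134 - 40 = 402 - 40 = 362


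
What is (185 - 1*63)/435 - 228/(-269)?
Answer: 131998/117015 ≈ 1.1280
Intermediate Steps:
(185 - 1*63)/435 - 228/(-269) = (185 - 63)*(1/435) - 228*(-1/269) = 122*(1/435) + 228/269 = 122/435 + 228/269 = 131998/117015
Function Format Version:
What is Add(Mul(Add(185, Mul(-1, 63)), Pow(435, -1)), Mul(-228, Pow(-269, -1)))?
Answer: Rational(131998, 117015) ≈ 1.1280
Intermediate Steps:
Add(Mul(Add(185, Mul(-1, 63)), Pow(435, -1)), Mul(-228, Pow(-269, -1))) = Add(Mul(Add(185, -63), Rational(1, 435)), Mul(-228, Rational(-1, 269))) = Add(Mul(122, Rational(1, 435)), Rational(228, 269)) = Add(Rational(122, 435), Rational(228, 269)) = Rational(131998, 117015)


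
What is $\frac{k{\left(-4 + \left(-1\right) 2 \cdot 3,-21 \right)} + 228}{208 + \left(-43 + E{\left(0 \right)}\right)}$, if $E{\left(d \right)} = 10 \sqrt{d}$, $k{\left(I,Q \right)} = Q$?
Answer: $\frac{69}{55} \approx 1.2545$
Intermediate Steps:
$\frac{k{\left(-4 + \left(-1\right) 2 \cdot 3,-21 \right)} + 228}{208 + \left(-43 + E{\left(0 \right)}\right)} = \frac{-21 + 228}{208 - \left(43 - 10 \sqrt{0}\right)} = \frac{207}{208 + \left(-43 + 10 \cdot 0\right)} = \frac{207}{208 + \left(-43 + 0\right)} = \frac{207}{208 - 43} = \frac{207}{165} = 207 \cdot \frac{1}{165} = \frac{69}{55}$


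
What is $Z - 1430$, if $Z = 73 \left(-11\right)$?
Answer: $-2233$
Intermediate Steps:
$Z = -803$
$Z - 1430 = -803 - 1430 = -2233$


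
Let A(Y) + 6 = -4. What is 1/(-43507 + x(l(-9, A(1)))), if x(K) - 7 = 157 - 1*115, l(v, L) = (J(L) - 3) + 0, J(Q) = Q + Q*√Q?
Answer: -1/43458 ≈ -2.3011e-5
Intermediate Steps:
J(Q) = Q + Q^(3/2)
A(Y) = -10 (A(Y) = -6 - 4 = -10)
l(v, L) = -3 + L + L^(3/2) (l(v, L) = ((L + L^(3/2)) - 3) + 0 = (-3 + L + L^(3/2)) + 0 = -3 + L + L^(3/2))
x(K) = 49 (x(K) = 7 + (157 - 1*115) = 7 + (157 - 115) = 7 + 42 = 49)
1/(-43507 + x(l(-9, A(1)))) = 1/(-43507 + 49) = 1/(-43458) = -1/43458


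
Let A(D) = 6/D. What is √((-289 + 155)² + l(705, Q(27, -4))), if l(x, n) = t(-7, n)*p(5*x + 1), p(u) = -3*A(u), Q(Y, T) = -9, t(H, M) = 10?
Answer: √55810123894/1763 ≈ 134.00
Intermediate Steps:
p(u) = -18/u
l(x, n) = -180/(1 + 5*x) (l(x, n) = 10*(-18/(5*x + 1)) = 10*(-18/(1 + 5*x)) = -180/(1 + 5*x))
√((-289 + 155)² + l(705, Q(27, -4))) = √((-289 + 155)² - 180/(1 + 5*705)) = √((-134)² - 180/(1 + 3525)) = √(17956 - 180/3526) = √(17956 - 180*1/3526) = √(17956 - 90/1763) = √(31656338/1763) = √55810123894/1763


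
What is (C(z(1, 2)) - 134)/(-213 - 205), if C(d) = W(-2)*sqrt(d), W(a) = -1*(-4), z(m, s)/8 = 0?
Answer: 67/209 ≈ 0.32057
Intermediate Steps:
z(m, s) = 0 (z(m, s) = 8*0 = 0)
W(a) = 4
C(d) = 4*sqrt(d)
(C(z(1, 2)) - 134)/(-213 - 205) = (4*sqrt(0) - 134)/(-213 - 205) = (4*0 - 134)/(-418) = (0 - 134)*(-1/418) = -134*(-1/418) = 67/209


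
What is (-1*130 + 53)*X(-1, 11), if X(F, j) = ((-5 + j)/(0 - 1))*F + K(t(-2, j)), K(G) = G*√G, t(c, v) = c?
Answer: -462 + 154*I*√2 ≈ -462.0 + 217.79*I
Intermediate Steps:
K(G) = G^(3/2)
X(F, j) = F*(5 - j) - 2*I*√2 (X(F, j) = ((-5 + j)/(0 - 1))*F + (-2)^(3/2) = ((-5 + j)/(-1))*F - 2*I*√2 = ((-5 + j)*(-1))*F - 2*I*√2 = (5 - j)*F - 2*I*√2 = F*(5 - j) - 2*I*√2)
(-1*130 + 53)*X(-1, 11) = (-1*130 + 53)*(5*(-1) - 1*(-1)*11 - 2*I*√2) = (-130 + 53)*(-5 + 11 - 2*I*√2) = -77*(6 - 2*I*√2) = -462 + 154*I*√2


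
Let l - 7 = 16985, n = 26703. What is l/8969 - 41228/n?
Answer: 83963444/239499207 ≈ 0.35058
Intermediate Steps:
l = 16992 (l = 7 + 16985 = 16992)
l/8969 - 41228/n = 16992/8969 - 41228/26703 = 83963444/239499207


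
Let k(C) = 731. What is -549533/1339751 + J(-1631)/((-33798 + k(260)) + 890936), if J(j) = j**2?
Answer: 3092526034734/1149330850619 ≈ 2.6907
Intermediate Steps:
-549533/1339751 + J(-1631)/((-33798 + k(260)) + 890936) = -549533/1339751 + (-1631)**2/((-33798 + 731) + 890936) = -549533*1/1339751 + 2660161/(-33067 + 890936) = -549533/1339751 + 2660161/857869 = 3092526034734/1149330850619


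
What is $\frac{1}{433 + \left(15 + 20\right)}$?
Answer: $\frac{1}{468} \approx 0.0021368$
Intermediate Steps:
$\frac{1}{433 + \left(15 + 20\right)} = \frac{1}{433 + 35} = \frac{1}{468}$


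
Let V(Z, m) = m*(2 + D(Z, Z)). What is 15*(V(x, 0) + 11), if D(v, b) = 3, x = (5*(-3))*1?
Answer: 165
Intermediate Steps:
x = -15 (x = -15*1 = -15)
V(Z, m) = 5*m (V(Z, m) = m*(2 + 3) = m*5 = 5*m)
15*(V(x, 0) + 11) = 15*(5*0 + 11) = 15*(0 + 11) = 15*11 = 165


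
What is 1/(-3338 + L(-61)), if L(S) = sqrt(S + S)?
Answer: -1669/5571183 - I*sqrt(122)/11142366 ≈ -0.00029958 - 9.9129e-7*I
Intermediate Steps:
L(S) = sqrt(2)*sqrt(S) (L(S) = sqrt(2*S) = sqrt(2)*sqrt(S))
1/(-3338 + L(-61)) = 1/(-3338 + sqrt(2)*sqrt(-61)) = 1/(-3338 + sqrt(2)*(I*sqrt(61))) = 1/(-3338 + I*sqrt(122))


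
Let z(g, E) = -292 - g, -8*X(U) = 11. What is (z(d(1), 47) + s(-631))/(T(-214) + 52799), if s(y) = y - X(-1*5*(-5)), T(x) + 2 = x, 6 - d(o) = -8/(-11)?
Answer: -81567/4627304 ≈ -0.017627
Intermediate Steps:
d(o) = 58/11 (d(o) = 6 - (-8)/(-11) = 6 - (-8)*(-1)/11 = 6 - 1*8/11 = 6 - 8/11 = 58/11)
X(U) = -11/8 (X(U) = -⅛*11 = -11/8)
T(x) = -2 + x
s(y) = 11/8 + y (s(y) = y - 1*(-11/8) = y + 11/8 = 11/8 + y)
(z(d(1), 47) + s(-631))/(T(-214) + 52799) = ((-292 - 1*58/11) + (11/8 - 631))/((-2 - 214) + 52799) = ((-292 - 58/11) - 5037/8)/(-216 + 52799) = (-3270/11 - 5037/8)/52583 = -81567/88*1/52583 = -81567/4627304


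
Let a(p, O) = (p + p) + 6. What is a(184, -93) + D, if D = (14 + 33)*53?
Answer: 2865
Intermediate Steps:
a(p, O) = 6 + 2*p (a(p, O) = 2*p + 6 = 6 + 2*p)
D = 2491 (D = 47*53 = 2491)
a(184, -93) + D = (6 + 2*184) + 2491 = (6 + 368) + 2491 = 374 + 2491 = 2865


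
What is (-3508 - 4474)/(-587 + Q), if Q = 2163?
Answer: -3991/788 ≈ -5.0647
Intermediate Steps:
(-3508 - 4474)/(-587 + Q) = (-3508 - 4474)/(-587 + 2163) = -7982/1576 = -7982*1/1576 = -3991/788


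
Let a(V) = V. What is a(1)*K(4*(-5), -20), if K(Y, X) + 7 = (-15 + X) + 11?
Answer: -31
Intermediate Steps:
K(Y, X) = -11 + X (K(Y, X) = -7 + ((-15 + X) + 11) = -7 + (-4 + X) = -11 + X)
a(1)*K(4*(-5), -20) = 1*(-11 - 20) = 1*(-31) = -31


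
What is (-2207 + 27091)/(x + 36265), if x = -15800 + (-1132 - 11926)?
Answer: 24884/7407 ≈ 3.3595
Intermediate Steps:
x = -28858 (x = -15800 - 13058 = -28858)
(-2207 + 27091)/(x + 36265) = (-2207 + 27091)/(-28858 + 36265) = 24884/7407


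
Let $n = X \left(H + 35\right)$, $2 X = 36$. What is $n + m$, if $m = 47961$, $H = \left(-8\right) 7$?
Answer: $47583$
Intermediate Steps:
$X = 18$ ($X = \frac{1}{2} \cdot 36 = 18$)
$H = -56$
$n = -378$ ($n = 18 \left(-56 + 35\right) = 18 \left(-21\right) = -378$)
$n + m = -378 + 47961 = 47583$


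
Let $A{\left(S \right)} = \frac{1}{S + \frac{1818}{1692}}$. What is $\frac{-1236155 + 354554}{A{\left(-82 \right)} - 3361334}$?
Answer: $\frac{6706338807}{25569667832} \approx 0.26228$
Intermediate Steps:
$A{\left(S \right)} = \frac{1}{\frac{101}{94} + S}$ ($A{\left(S \right)} = \frac{1}{S + 1818 \cdot \frac{1}{1692}} = \frac{1}{S + \frac{101}{94}} = \frac{1}{\frac{101}{94} + S}$)
$\frac{-1236155 + 354554}{A{\left(-82 \right)} - 3361334} = \frac{-1236155 + 354554}{\frac{94}{101 + 94 \left(-82\right)} - 3361334} = - \frac{881601}{\frac{94}{101 - 7708} - 3361334} = - \frac{881601}{\frac{94}{-7607} - 3361334} = - \frac{881601}{94 \left(- \frac{1}{7607}\right) - 3361334} = - \frac{881601}{- \frac{94}{7607} - 3361334} = - \frac{881601}{- \frac{25569667832}{7607}} = \left(-881601\right) \left(- \frac{7607}{25569667832}\right) = \frac{6706338807}{25569667832}$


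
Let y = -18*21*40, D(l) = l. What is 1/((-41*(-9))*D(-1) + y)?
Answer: -1/15489 ≈ -6.4562e-5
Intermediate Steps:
y = -15120 (y = -378*40 = -15120)
1/((-41*(-9))*D(-1) + y) = 1/(-41*(-9)*(-1) - 15120) = 1/(369*(-1) - 15120) = 1/(-369 - 15120) = 1/(-15489) = -1/15489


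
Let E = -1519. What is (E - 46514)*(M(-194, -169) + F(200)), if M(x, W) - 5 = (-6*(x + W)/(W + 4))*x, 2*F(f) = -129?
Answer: -1201449429/10 ≈ -1.2014e+8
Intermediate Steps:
F(f) = -129/2 (F(f) = (½)*(-129) = -129/2)
M(x, W) = 5 - 6*x*(W + x)/(4 + W) (M(x, W) = 5 + (-6*(x + W)/(W + 4))*x = 5 + (-6*(W + x)/(4 + W))*x = 5 - 6*x*(W + x)/(4 + W))
(E - 46514)*(M(-194, -169) + F(200)) = (-1519 - 46514)*((20 - 6*(-194)² + 5*(-169) - 6*(-169)*(-194))/(4 - 169) - 129/2) = -48033*((20 - 6*37636 - 845 - 196716)/(-165) - 129/2) = -48033*(-(20 - 225816 - 845 - 196716)/165 - 129/2) = -48033*(-1/165*(-423357) - 129/2) = -48033*(12829/5 - 129/2) = -48033*25013/10 = -1201449429/10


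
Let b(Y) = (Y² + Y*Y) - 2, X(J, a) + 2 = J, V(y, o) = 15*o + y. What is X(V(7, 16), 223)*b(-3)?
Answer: 3920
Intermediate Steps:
V(y, o) = y + 15*o
X(J, a) = -2 + J
b(Y) = -2 + 2*Y² (b(Y) = (Y² + Y²) - 2 = 2*Y² - 2 = -2 + 2*Y²)
X(V(7, 16), 223)*b(-3) = (-2 + (7 + 15*16))*(-2 + 2*(-3)²) = (-2 + (7 + 240))*(-2 + 2*9) = (-2 + 247)*(-2 + 18) = 245*16 = 3920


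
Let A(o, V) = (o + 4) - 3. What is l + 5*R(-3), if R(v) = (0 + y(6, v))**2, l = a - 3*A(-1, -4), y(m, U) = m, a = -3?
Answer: 177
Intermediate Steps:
A(o, V) = 1 + o (A(o, V) = (4 + o) - 3 = 1 + o)
l = -3 (l = -3 - 3*(1 - 1) = -3 - 3*0 = -3 + 0 = -3)
R(v) = 36 (R(v) = (0 + 6)**2 = 6**2 = 36)
l + 5*R(-3) = -3 + 5*36 = -3 + 180 = 177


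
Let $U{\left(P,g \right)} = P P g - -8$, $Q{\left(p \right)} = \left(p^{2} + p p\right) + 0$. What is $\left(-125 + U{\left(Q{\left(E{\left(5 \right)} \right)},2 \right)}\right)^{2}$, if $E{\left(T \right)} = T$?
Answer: $23843689$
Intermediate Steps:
$Q{\left(p \right)} = 2 p^{2}$ ($Q{\left(p \right)} = \left(p^{2} + p^{2}\right) + 0 = 2 p^{2} + 0 = 2 p^{2}$)
$U{\left(P,g \right)} = 8 + g P^{2}$ ($U{\left(P,g \right)} = P^{2} g + 8 = g P^{2} + 8 = 8 + g P^{2}$)
$\left(-125 + U{\left(Q{\left(E{\left(5 \right)} \right)},2 \right)}\right)^{2} = \left(-125 + \left(8 + 2 \left(2 \cdot 5^{2}\right)^{2}\right)\right)^{2} = \left(-125 + \left(8 + 2 \left(2 \cdot 25\right)^{2}\right)\right)^{2} = \left(-125 + \left(8 + 2 \cdot 50^{2}\right)\right)^{2} = \left(-125 + \left(8 + 2 \cdot 2500\right)\right)^{2} = \left(-125 + \left(8 + 5000\right)\right)^{2} = \left(-125 + 5008\right)^{2} = 4883^{2} = 23843689$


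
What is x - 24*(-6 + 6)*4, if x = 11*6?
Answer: 66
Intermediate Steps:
x = 66
x - 24*(-6 + 6)*4 = 66 - 24*(-6 + 6)*4 = 66 - 0*4 = 66 - 24*0 = 66 + 0 = 66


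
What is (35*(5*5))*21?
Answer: 18375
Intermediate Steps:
(35*(5*5))*21 = (35*25)*21 = 875*21 = 18375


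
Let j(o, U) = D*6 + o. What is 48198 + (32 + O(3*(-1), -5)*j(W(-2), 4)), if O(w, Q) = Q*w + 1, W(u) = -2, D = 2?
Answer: 48390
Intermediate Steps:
j(o, U) = 12 + o (j(o, U) = 2*6 + o = 12 + o)
O(w, Q) = 1 + Q*w
48198 + (32 + O(3*(-1), -5)*j(W(-2), 4)) = 48198 + (32 + (1 - 15*(-1))*(12 - 2)) = 48198 + (32 + (1 - 5*(-3))*10) = 48198 + (32 + (1 + 15)*10) = 48198 + (32 + 16*10) = 48198 + (32 + 160) = 48198 + 192 = 48390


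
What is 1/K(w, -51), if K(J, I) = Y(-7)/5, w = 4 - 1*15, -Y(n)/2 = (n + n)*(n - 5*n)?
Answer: 5/784 ≈ 0.0063775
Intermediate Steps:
Y(n) = 16*n**2 (Y(n) = -2*(n + n)*(n - 5*n) = -2*2*n*(-4*n) = -(-16)*n**2 = 16*n**2)
w = -11 (w = 4 - 15 = -11)
K(J, I) = 784/5 (K(J, I) = (16*(-7)**2)/5 = (16*49)*(1/5) = 784*(1/5) = 784/5)
1/K(w, -51) = 1/(784/5) = 5/784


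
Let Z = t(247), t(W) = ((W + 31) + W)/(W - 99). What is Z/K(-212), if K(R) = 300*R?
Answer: -7/125504 ≈ -5.5775e-5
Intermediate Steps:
t(W) = (31 + 2*W)/(-99 + W) (t(W) = ((31 + W) + W)/(-99 + W) = (31 + 2*W)/(-99 + W))
Z = 525/148 (Z = (31 + 2*247)/(-99 + 247) = (31 + 494)/148 = (1/148)*525 = 525/148 ≈ 3.5473)
Z/K(-212) = 525/(148*((300*(-212)))) = (525/148)/(-63600) = (525/148)*(-1/63600) = -7/125504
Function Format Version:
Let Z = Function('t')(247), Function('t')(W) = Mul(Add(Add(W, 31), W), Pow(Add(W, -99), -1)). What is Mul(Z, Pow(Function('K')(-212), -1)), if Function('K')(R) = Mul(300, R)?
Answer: Rational(-7, 125504) ≈ -5.5775e-5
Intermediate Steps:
Function('t')(W) = Mul(Pow(Add(-99, W), -1), Add(31, Mul(2, W))) (Function('t')(W) = Mul(Add(Add(31, W), W), Pow(Add(-99, W), -1)) = Mul(Add(31, Mul(2, W)), Pow(Add(-99, W), -1)) = Mul(Pow(Add(-99, W), -1), Add(31, Mul(2, W))))
Z = Rational(525, 148) (Z = Mul(Pow(Add(-99, 247), -1), Add(31, Mul(2, 247))) = Mul(Pow(148, -1), Add(31, 494)) = Mul(Rational(1, 148), 525) = Rational(525, 148) ≈ 3.5473)
Mul(Z, Pow(Function('K')(-212), -1)) = Mul(Rational(525, 148), Pow(Mul(300, -212), -1)) = Mul(Rational(525, 148), Pow(-63600, -1)) = Mul(Rational(525, 148), Rational(-1, 63600)) = Rational(-7, 125504)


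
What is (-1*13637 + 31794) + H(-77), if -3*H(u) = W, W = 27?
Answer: 18148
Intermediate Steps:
H(u) = -9 (H(u) = -⅓*27 = -9)
(-1*13637 + 31794) + H(-77) = (-1*13637 + 31794) - 9 = (-13637 + 31794) - 9 = 18157 - 9 = 18148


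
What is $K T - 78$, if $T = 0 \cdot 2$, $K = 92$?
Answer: $-78$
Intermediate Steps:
$T = 0$
$K T - 78 = 92 \cdot 0 - 78 = 0 - 78 = -78$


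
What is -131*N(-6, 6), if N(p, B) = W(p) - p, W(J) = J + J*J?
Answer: -4716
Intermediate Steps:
W(J) = J + J²
N(p, B) = -p + p*(1 + p) (N(p, B) = p*(1 + p) - p = -p + p*(1 + p))
-131*N(-6, 6) = -131*(-6)² = -131*36 = -4716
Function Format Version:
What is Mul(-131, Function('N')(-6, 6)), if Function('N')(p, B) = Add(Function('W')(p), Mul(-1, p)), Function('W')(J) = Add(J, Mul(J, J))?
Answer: -4716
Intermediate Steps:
Function('W')(J) = Add(J, Pow(J, 2))
Function('N')(p, B) = Add(Mul(-1, p), Mul(p, Add(1, p))) (Function('N')(p, B) = Add(Mul(p, Add(1, p)), Mul(-1, p)) = Add(Mul(-1, p), Mul(p, Add(1, p))))
Mul(-131, Function('N')(-6, 6)) = Mul(-131, Pow(-6, 2)) = Mul(-131, 36) = -4716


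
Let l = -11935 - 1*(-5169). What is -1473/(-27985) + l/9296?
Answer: -87826751/130074280 ≈ -0.67520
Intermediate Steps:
l = -6766 (l = -11935 + 5169 = -6766)
-1473/(-27985) + l/9296 = -1473/(-27985) - 6766/9296 = -1473*(-1/27985) - 6766*1/9296 = 1473/27985 - 3383/4648 = -87826751/130074280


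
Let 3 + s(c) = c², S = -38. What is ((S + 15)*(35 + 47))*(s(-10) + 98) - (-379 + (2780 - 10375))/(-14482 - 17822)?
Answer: -1980075009/5384 ≈ -3.6777e+5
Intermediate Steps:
s(c) = -3 + c²
((S + 15)*(35 + 47))*(s(-10) + 98) - (-379 + (2780 - 10375))/(-14482 - 17822) = ((-38 + 15)*(35 + 47))*((-3 + (-10)²) + 98) - (-379 + (2780 - 10375))/(-14482 - 17822) = (-23*82)*((-3 + 100) + 98) - (-379 - 7595)/(-32304) = -1886*(97 + 98) - (-7974)*(-1)/32304 = -1886*195 - 1*1329/5384 = -367770 - 1329/5384 = -1980075009/5384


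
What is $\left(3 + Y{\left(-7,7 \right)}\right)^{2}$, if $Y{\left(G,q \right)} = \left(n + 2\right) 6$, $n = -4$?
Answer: $81$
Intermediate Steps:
$Y{\left(G,q \right)} = -12$ ($Y{\left(G,q \right)} = \left(-4 + 2\right) 6 = \left(-2\right) 6 = -12$)
$\left(3 + Y{\left(-7,7 \right)}\right)^{2} = \left(3 - 12\right)^{2} = \left(-9\right)^{2} = 81$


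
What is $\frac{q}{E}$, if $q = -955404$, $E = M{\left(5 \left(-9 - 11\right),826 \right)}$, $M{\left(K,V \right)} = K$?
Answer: $\frac{238851}{25} \approx 9554.0$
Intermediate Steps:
$E = -100$ ($E = 5 \left(-9 - 11\right) = 5 \left(-20\right) = -100$)
$\frac{q}{E} = - \frac{955404}{-100} = \left(-955404\right) \left(- \frac{1}{100}\right) = \frac{238851}{25}$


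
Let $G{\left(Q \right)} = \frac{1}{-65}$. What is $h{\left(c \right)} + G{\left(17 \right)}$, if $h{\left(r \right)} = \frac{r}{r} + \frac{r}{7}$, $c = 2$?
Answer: $\frac{578}{455} \approx 1.2703$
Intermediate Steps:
$h{\left(r \right)} = 1 + \frac{r}{7}$ ($h{\left(r \right)} = 1 + r \frac{1}{7} = 1 + \frac{r}{7}$)
$G{\left(Q \right)} = - \frac{1}{65}$
$h{\left(c \right)} + G{\left(17 \right)} = \left(1 + \frac{1}{7} \cdot 2\right) - \frac{1}{65} = \left(1 + \frac{2}{7}\right) - \frac{1}{65} = \frac{9}{7} - \frac{1}{65} = \frac{578}{455}$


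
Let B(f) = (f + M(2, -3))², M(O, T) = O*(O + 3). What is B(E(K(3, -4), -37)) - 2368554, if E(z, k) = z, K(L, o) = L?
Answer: -2368385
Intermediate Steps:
M(O, T) = O*(3 + O)
B(f) = (10 + f)² (B(f) = (f + 2*(3 + 2))² = (f + 2*5)² = (f + 10)² = (10 + f)²)
B(E(K(3, -4), -37)) - 2368554 = (10 + 3)² - 2368554 = 13² - 2368554 = 169 - 2368554 = -2368385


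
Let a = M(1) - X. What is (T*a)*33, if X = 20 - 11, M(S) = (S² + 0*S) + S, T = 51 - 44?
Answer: -1617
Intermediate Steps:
T = 7
M(S) = S + S² (M(S) = (S² + 0) + S = S² + S = S + S²)
X = 9
a = -7 (a = 1*(1 + 1) - 1*9 = 1*2 - 9 = 2 - 9 = -7)
(T*a)*33 = (7*(-7))*33 = -49*33 = -1617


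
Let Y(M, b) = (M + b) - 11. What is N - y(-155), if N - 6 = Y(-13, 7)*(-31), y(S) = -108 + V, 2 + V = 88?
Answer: 555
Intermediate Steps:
V = 86 (V = -2 + 88 = 86)
Y(M, b) = -11 + M + b
y(S) = -22 (y(S) = -108 + 86 = -22)
N = 533 (N = 6 + (-11 - 13 + 7)*(-31) = 6 - 17*(-31) = 6 + 527 = 533)
N - y(-155) = 533 - 1*(-22) = 533 + 22 = 555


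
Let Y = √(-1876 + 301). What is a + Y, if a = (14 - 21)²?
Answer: 49 + 15*I*√7 ≈ 49.0 + 39.686*I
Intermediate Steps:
a = 49 (a = (-7)² = 49)
Y = 15*I*√7 (Y = √(-1575) = 15*I*√7 ≈ 39.686*I)
a + Y = 49 + 15*I*√7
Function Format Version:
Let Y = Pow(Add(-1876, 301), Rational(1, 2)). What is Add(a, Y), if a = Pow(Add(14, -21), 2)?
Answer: Add(49, Mul(15, I, Pow(7, Rational(1, 2)))) ≈ Add(49.000, Mul(39.686, I))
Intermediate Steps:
a = 49 (a = Pow(-7, 2) = 49)
Y = Mul(15, I, Pow(7, Rational(1, 2))) (Y = Pow(-1575, Rational(1, 2)) = Mul(15, I, Pow(7, Rational(1, 2))) ≈ Mul(39.686, I))
Add(a, Y) = Add(49, Mul(15, I, Pow(7, Rational(1, 2))))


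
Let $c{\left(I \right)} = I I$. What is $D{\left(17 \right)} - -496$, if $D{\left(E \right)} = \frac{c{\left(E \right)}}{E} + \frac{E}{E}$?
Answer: $514$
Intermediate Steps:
$c{\left(I \right)} = I^{2}$
$D{\left(E \right)} = 1 + E$ ($D{\left(E \right)} = \frac{E^{2}}{E} + \frac{E}{E} = E + 1 = 1 + E$)
$D{\left(17 \right)} - -496 = \left(1 + 17\right) - -496 = 18 + 496 = 514$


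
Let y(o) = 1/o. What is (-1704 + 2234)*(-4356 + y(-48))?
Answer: -55408585/24 ≈ -2.3087e+6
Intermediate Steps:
(-1704 + 2234)*(-4356 + y(-48)) = (-1704 + 2234)*(-4356 + 1/(-48)) = 530*(-4356 - 1/48) = 530*(-209089/48) = -55408585/24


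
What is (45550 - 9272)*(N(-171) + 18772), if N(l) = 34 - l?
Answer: 688447606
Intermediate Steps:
(45550 - 9272)*(N(-171) + 18772) = (45550 - 9272)*((34 - 1*(-171)) + 18772) = 36278*((34 + 171) + 18772) = 36278*(205 + 18772) = 36278*18977 = 688447606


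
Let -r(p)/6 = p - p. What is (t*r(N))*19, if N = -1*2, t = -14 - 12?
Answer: 0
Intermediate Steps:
t = -26
N = -2
r(p) = 0 (r(p) = -6*(p - p) = -6*0 = 0)
(t*r(N))*19 = -26*0*19 = 0*19 = 0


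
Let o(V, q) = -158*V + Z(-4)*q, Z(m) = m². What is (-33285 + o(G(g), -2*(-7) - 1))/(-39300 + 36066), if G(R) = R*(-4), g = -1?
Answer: 33709/3234 ≈ 10.423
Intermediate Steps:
G(R) = -4*R
o(V, q) = -158*V + 16*q (o(V, q) = -158*V + (-4)²*q = -158*V + 16*q)
(-33285 + o(G(g), -2*(-7) - 1))/(-39300 + 36066) = (-33285 + (-(-632)*(-1) + 16*(-2*(-7) - 1)))/(-39300 + 36066) = (-33285 + (-158*4 + 16*(14 - 1)))/(-3234) = (-33285 + (-632 + 16*13))*(-1/3234) = (-33285 + (-632 + 208))*(-1/3234) = (-33285 - 424)*(-1/3234) = -33709*(-1/3234) = 33709/3234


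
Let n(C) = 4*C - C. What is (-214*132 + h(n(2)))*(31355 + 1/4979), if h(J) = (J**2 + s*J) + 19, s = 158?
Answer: -4253395295770/4979 ≈ -8.5427e+8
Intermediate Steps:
n(C) = 3*C
h(J) = 19 + J**2 + 158*J (h(J) = (J**2 + 158*J) + 19 = 19 + J**2 + 158*J)
(-214*132 + h(n(2)))*(31355 + 1/4979) = (-214*132 + (19 + (3*2)**2 + 158*(3*2)))*(31355 + 1/4979) = (-28248 + (19 + 6**2 + 158*6))*(31355 + 1/4979) = (-28248 + (19 + 36 + 948))*(156116546/4979) = (-28248 + 1003)*(156116546/4979) = -27245*156116546/4979 = -4253395295770/4979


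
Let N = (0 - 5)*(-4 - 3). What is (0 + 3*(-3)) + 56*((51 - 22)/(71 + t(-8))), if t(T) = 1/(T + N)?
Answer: 1899/137 ≈ 13.861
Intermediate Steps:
N = 35 (N = -5*(-7) = 35)
t(T) = 1/(35 + T) (t(T) = 1/(T + 35) = 1/(35 + T))
(0 + 3*(-3)) + 56*((51 - 22)/(71 + t(-8))) = (0 + 3*(-3)) + 56*((51 - 22)/(71 + 1/(35 - 8))) = (0 - 9) + 56*(29/(71 + 1/27)) = -9 + 56*(29/(71 + 1/27)) = -9 + 56*(29/(1918/27)) = -9 + 56*(29*(27/1918)) = -9 + 56*(783/1918) = -9 + 3132/137 = 1899/137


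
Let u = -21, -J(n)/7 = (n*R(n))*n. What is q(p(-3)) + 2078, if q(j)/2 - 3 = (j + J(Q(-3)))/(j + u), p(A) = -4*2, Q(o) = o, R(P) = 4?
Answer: 60956/29 ≈ 2101.9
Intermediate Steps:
J(n) = -28*n² (J(n) = -7*n*4*n = -7*4*n*n = -28*n²)
p(A) = -8
q(j) = 6 + 2*(-252 + j)/(-21 + j) (q(j) = 6 + 2*((j - 28*(-3)²)/(j - 21)) = 6 + 2*((j - 28*9)/(-21 + j)) = 6 + 2*((j - 252)/(-21 + j)) = 6 + 2*((-252 + j)/(-21 + j)) = 6 + 2*(-252 + j)/(-21 + j))
q(p(-3)) + 2078 = 2*(-315 + 4*(-8))/(-21 - 8) + 2078 = 2*(-315 - 32)/(-29) + 2078 = 2*(-1/29)*(-347) + 2078 = 694/29 + 2078 = 60956/29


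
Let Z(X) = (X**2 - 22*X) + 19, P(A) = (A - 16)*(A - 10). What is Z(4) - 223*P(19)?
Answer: -6074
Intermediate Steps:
P(A) = (-16 + A)*(-10 + A)
Z(X) = 19 + X**2 - 22*X
Z(4) - 223*P(19) = (19 + 4**2 - 22*4) - 223*(160 + 19**2 - 26*19) = (19 + 16 - 88) - 223*(160 + 361 - 494) = -53 - 223*27 = -53 - 6021 = -6074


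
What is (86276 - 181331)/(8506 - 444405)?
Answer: 95055/435899 ≈ 0.21807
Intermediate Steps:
(86276 - 181331)/(8506 - 444405) = -95055/(-435899) = -95055*(-1/435899) = 95055/435899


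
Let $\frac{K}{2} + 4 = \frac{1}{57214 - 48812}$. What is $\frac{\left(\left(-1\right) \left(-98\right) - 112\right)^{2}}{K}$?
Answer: $- \frac{117628}{4801} \approx -24.501$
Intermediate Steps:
$K = - \frac{33607}{4201}$ ($K = -8 + \frac{2}{57214 - 48812} = -8 + \frac{2}{8402} = -8 + 2 \cdot \frac{1}{8402} = -8 + \frac{1}{4201} = - \frac{33607}{4201} \approx -7.9998$)
$\frac{\left(\left(-1\right) \left(-98\right) - 112\right)^{2}}{K} = \frac{\left(\left(-1\right) \left(-98\right) - 112\right)^{2}}{- \frac{33607}{4201}} = \left(98 - 112\right)^{2} \left(- \frac{4201}{33607}\right) = \left(-14\right)^{2} \left(- \frac{4201}{33607}\right) = 196 \left(- \frac{4201}{33607}\right) = - \frac{117628}{4801}$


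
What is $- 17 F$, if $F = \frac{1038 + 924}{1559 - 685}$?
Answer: $- \frac{16677}{437} \approx -38.162$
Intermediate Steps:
$F = \frac{981}{437}$ ($F = \frac{1962}{874} = 1962 \cdot \frac{1}{874} = \frac{981}{437} \approx 2.2449$)
$- 17 F = \left(-17\right) \frac{981}{437} = - \frac{16677}{437}$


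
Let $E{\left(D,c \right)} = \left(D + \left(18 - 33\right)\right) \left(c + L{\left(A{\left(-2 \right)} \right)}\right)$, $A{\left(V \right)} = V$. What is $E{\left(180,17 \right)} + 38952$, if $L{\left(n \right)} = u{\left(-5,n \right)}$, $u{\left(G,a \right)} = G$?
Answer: $40932$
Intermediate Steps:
$L{\left(n \right)} = -5$
$E{\left(D,c \right)} = \left(-15 + D\right) \left(-5 + c\right)$ ($E{\left(D,c \right)} = \left(D + \left(18 - 33\right)\right) \left(c - 5\right) = \left(D + \left(18 - 33\right)\right) \left(-5 + c\right) = \left(D - 15\right) \left(-5 + c\right) = \left(-15 + D\right) \left(-5 + c\right)$)
$E{\left(180,17 \right)} + 38952 = \left(75 - 255 - 900 + 180 \cdot 17\right) + 38952 = \left(75 - 255 - 900 + 3060\right) + 38952 = 1980 + 38952 = 40932$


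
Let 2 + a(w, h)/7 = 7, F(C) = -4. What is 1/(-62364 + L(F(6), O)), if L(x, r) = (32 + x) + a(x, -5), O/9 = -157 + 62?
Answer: -1/62301 ≈ -1.6051e-5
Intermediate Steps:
a(w, h) = 35 (a(w, h) = -14 + 7*7 = -14 + 49 = 35)
O = -855 (O = 9*(-157 + 62) = 9*(-95) = -855)
L(x, r) = 67 + x (L(x, r) = (32 + x) + 35 = 67 + x)
1/(-62364 + L(F(6), O)) = 1/(-62364 + (67 - 4)) = 1/(-62364 + 63) = 1/(-62301) = -1/62301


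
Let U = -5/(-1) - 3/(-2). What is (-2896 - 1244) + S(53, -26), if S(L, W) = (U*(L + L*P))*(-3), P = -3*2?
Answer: 2055/2 ≈ 1027.5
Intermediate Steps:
U = 13/2 (U = -5*(-1) - 3*(-½) = 5 + 3/2 = 13/2 ≈ 6.5000)
P = -6
S(L, W) = 195*L/2 (S(L, W) = (13*(L + L*(-6))/2)*(-3) = (13*(L - 6*L)/2)*(-3) = (13*(-5*L)/2)*(-3) = -65*L/2*(-3) = 195*L/2)
(-2896 - 1244) + S(53, -26) = (-2896 - 1244) + (195/2)*53 = -4140 + 10335/2 = 2055/2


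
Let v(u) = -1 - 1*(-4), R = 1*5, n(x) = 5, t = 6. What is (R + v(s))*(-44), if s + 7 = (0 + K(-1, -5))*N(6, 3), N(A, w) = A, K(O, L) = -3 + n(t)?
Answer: -352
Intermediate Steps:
K(O, L) = 2 (K(O, L) = -3 + 5 = 2)
R = 5
s = 5 (s = -7 + (0 + 2)*6 = -7 + 2*6 = -7 + 12 = 5)
v(u) = 3 (v(u) = -1 + 4 = 3)
(R + v(s))*(-44) = (5 + 3)*(-44) = 8*(-44) = -352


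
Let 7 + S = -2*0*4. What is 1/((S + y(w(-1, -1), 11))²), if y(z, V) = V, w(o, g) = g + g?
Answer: 1/16 ≈ 0.062500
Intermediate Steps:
w(o, g) = 2*g
S = -7 (S = -7 - 2*0*4 = -7 + 0*4 = -7 + 0 = -7)
1/((S + y(w(-1, -1), 11))²) = 1/((-7 + 11)²) = 1/(4²) = 1/16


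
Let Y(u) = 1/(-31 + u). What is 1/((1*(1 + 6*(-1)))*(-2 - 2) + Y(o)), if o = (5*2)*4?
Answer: 9/181 ≈ 0.049724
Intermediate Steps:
o = 40 (o = 10*4 = 40)
1/((1*(1 + 6*(-1)))*(-2 - 2) + Y(o)) = 1/((1*(1 + 6*(-1)))*(-2 - 2) + 1/(-31 + 40)) = 1/((1*(1 - 6))*(-4) + 1/9) = 1/((1*(-5))*(-4) + 1/9) = 1/(-5*(-4) + 1/9) = 1/(20 + 1/9) = 1/(181/9) = 9/181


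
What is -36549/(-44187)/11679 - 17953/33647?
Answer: -1029288325674/1929318879059 ≈ -0.53350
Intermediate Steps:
-36549/(-44187)/11679 - 17953/33647 = -36549*(-1/44187)*(1/11679) - 17953*1/33647 = (12183/14729)*(1/11679) - 17953/33647 = 4061/57339997 - 17953/33647 = -1029288325674/1929318879059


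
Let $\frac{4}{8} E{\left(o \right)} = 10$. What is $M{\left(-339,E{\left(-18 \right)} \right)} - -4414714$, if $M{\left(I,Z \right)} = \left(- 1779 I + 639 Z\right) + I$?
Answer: $5030236$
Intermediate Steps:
$E{\left(o \right)} = 20$ ($E{\left(o \right)} = 2 \cdot 10 = 20$)
$M{\left(I,Z \right)} = - 1778 I + 639 Z$
$M{\left(-339,E{\left(-18 \right)} \right)} - -4414714 = \left(\left(-1778\right) \left(-339\right) + 639 \cdot 20\right) - -4414714 = \left(602742 + 12780\right) + 4414714 = 615522 + 4414714 = 5030236$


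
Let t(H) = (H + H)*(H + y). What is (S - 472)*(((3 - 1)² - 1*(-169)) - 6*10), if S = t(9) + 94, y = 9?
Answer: -6102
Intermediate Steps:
t(H) = 2*H*(9 + H) (t(H) = (H + H)*(H + 9) = (2*H)*(9 + H) = 2*H*(9 + H))
S = 418 (S = 2*9*(9 + 9) + 94 = 2*9*18 + 94 = 324 + 94 = 418)
(S - 472)*(((3 - 1)² - 1*(-169)) - 6*10) = (418 - 472)*(((3 - 1)² - 1*(-169)) - 6*10) = -54*((2² + 169) - 60) = -54*((4 + 169) - 60) = -54*(173 - 60) = -54*113 = -6102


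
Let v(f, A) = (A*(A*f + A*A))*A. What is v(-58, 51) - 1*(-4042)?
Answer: -924515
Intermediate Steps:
v(f, A) = A**2*(A**2 + A*f) (v(f, A) = (A*(A*f + A**2))*A = (A*(A**2 + A*f))*A = A**2*(A**2 + A*f))
v(-58, 51) - 1*(-4042) = 51**3*(51 - 58) - 1*(-4042) = 132651*(-7) + 4042 = -928557 + 4042 = -924515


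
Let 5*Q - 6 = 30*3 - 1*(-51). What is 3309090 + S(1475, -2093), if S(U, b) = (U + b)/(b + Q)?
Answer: 17071596855/5159 ≈ 3.3091e+6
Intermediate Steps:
Q = 147/5 (Q = 6/5 + (30*3 - 1*(-51))/5 = 6/5 + (90 + 51)/5 = 6/5 + (⅕)*141 = 6/5 + 141/5 = 147/5 ≈ 29.400)
S(U, b) = (U + b)/(147/5 + b) (S(U, b) = (U + b)/(b + 147/5) = (U + b)/(147/5 + b))
3309090 + S(1475, -2093) = 3309090 + 5*(1475 - 2093)/(147 + 5*(-2093)) = 3309090 + 5*(-618)/(147 - 10465) = 3309090 + 5*(-618)/(-10318) = 3309090 + 5*(-1/10318)*(-618) = 3309090 + 1545/5159 = 17071596855/5159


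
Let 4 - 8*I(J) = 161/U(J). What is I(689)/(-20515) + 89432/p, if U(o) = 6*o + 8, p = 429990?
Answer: 110522692457/531455944272 ≈ 0.20796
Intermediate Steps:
U(o) = 8 + 6*o
I(J) = 1/2 - 161/(8*(8 + 6*J))
I(689)/(-20515) + 89432/p = (3*(-43 + 8*689)/(16*(4 + 3*689)))/(-20515) + 89432/429990 = (3*(-43 + 5512)/(16*(4 + 2067)))*(-1/20515) + 89432*(1/429990) = ((3/16)*5469/2071)*(-1/20515) + 44716/214995 = ((3/16)*(1/2071)*5469)*(-1/20515) + 44716/214995 = (16407/33136)*(-1/20515) + 44716/214995 = -16407/679785040 + 44716/214995 = 110522692457/531455944272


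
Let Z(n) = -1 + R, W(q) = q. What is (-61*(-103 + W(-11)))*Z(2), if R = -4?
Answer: -34770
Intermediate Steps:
Z(n) = -5 (Z(n) = -1 - 4 = -5)
(-61*(-103 + W(-11)))*Z(2) = -61*(-103 - 11)*(-5) = -61*(-114)*(-5) = 6954*(-5) = -34770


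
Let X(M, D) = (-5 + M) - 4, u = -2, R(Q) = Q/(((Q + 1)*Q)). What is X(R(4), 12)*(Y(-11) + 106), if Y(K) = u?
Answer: -4576/5 ≈ -915.20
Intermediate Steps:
R(Q) = 1/(1 + Q) (R(Q) = Q/(((1 + Q)*Q)) = Q/((Q*(1 + Q))) = Q*(1/(Q*(1 + Q))) = 1/(1 + Q))
Y(K) = -2
X(M, D) = -9 + M
X(R(4), 12)*(Y(-11) + 106) = (-9 + 1/(1 + 4))*(-2 + 106) = (-9 + 1/5)*104 = (-9 + ⅕)*104 = -44/5*104 = -4576/5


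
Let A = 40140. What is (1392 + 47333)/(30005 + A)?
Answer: 9745/14029 ≈ 0.69463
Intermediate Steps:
(1392 + 47333)/(30005 + A) = (1392 + 47333)/(30005 + 40140) = 48725/70145 = 48725*(1/70145) = 9745/14029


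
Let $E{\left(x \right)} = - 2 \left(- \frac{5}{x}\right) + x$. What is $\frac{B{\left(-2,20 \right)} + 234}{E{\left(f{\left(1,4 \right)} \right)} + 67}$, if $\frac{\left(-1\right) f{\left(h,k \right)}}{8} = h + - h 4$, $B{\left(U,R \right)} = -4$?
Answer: $\frac{2760}{1097} \approx 2.516$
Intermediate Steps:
$f{\left(h,k \right)} = 24 h$ ($f{\left(h,k \right)} = - 8 \left(h + - h 4\right) = - 8 \left(h - 4 h\right) = - 8 \left(- 3 h\right) = 24 h$)
$E{\left(x \right)} = x + \frac{10}{x}$ ($E{\left(x \right)} = \frac{10}{x} + x = x + \frac{10}{x}$)
$\frac{B{\left(-2,20 \right)} + 234}{E{\left(f{\left(1,4 \right)} \right)} + 67} = \frac{-4 + 234}{\left(24 \cdot 1 + \frac{10}{24 \cdot 1}\right) + 67} = \frac{230}{\left(24 + \frac{10}{24}\right) + 67} = \frac{230}{\left(24 + 10 \cdot \frac{1}{24}\right) + 67} = \frac{230}{\left(24 + \frac{5}{12}\right) + 67} = \frac{230}{\frac{293}{12} + 67} = \frac{230}{\frac{1097}{12}} = 230 \cdot \frac{12}{1097} = \frac{2760}{1097}$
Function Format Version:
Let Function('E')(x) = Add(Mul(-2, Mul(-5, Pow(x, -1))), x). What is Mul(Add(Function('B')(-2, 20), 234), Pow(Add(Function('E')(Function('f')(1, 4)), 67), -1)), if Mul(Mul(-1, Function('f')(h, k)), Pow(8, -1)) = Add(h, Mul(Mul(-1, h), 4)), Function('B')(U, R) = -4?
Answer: Rational(2760, 1097) ≈ 2.5160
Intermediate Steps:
Function('f')(h, k) = Mul(24, h) (Function('f')(h, k) = Mul(-8, Add(h, Mul(Mul(-1, h), 4))) = Mul(-8, Add(h, Mul(-4, h))) = Mul(-8, Mul(-3, h)) = Mul(24, h))
Function('E')(x) = Add(x, Mul(10, Pow(x, -1))) (Function('E')(x) = Add(Mul(10, Pow(x, -1)), x) = Add(x, Mul(10, Pow(x, -1))))
Mul(Add(Function('B')(-2, 20), 234), Pow(Add(Function('E')(Function('f')(1, 4)), 67), -1)) = Mul(Add(-4, 234), Pow(Add(Add(Mul(24, 1), Mul(10, Pow(Mul(24, 1), -1))), 67), -1)) = Mul(230, Pow(Add(Add(24, Mul(10, Pow(24, -1))), 67), -1)) = Mul(230, Pow(Add(Add(24, Mul(10, Rational(1, 24))), 67), -1)) = Mul(230, Pow(Add(Add(24, Rational(5, 12)), 67), -1)) = Mul(230, Pow(Add(Rational(293, 12), 67), -1)) = Mul(230, Pow(Rational(1097, 12), -1)) = Mul(230, Rational(12, 1097)) = Rational(2760, 1097)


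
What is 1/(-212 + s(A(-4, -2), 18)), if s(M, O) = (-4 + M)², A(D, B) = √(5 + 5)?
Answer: -93/16978 + 2*√10/8489 ≈ -0.0047326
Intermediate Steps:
A(D, B) = √10
1/(-212 + s(A(-4, -2), 18)) = 1/(-212 + (-4 + √10)²)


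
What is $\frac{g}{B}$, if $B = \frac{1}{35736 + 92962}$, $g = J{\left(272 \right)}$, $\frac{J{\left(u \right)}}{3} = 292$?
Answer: $112739448$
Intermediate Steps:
$J{\left(u \right)} = 876$ ($J{\left(u \right)} = 3 \cdot 292 = 876$)
$g = 876$
$B = \frac{1}{128698} \approx 7.7701 \cdot 10^{-6}$
$\frac{g}{B} = 876 \frac{1}{\frac{1}{128698}} = 876 \cdot 128698 = 112739448$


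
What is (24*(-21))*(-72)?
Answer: 36288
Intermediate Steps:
(24*(-21))*(-72) = -504*(-72) = 36288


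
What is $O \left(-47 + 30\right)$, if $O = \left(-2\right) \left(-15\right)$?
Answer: $-510$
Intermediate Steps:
$O = 30$
$O \left(-47 + 30\right) = 30 \left(-47 + 30\right) = 30 \left(-17\right) = -510$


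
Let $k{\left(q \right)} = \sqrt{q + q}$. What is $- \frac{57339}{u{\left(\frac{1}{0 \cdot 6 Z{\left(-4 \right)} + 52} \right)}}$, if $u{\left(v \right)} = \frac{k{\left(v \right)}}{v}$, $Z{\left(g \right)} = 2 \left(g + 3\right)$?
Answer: $- \frac{57339 \sqrt{26}}{52} \approx -5622.6$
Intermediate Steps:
$Z{\left(g \right)} = 6 + 2 g$ ($Z{\left(g \right)} = 2 \left(3 + g\right) = 6 + 2 g$)
$k{\left(q \right)} = \sqrt{2} \sqrt{q}$ ($k{\left(q \right)} = \sqrt{2 q} = \sqrt{2} \sqrt{q}$)
$u{\left(v \right)} = \frac{\sqrt{2}}{\sqrt{v}}$ ($u{\left(v \right)} = \frac{\sqrt{2} \sqrt{v}}{v} = \frac{\sqrt{2}}{\sqrt{v}}$)
$- \frac{57339}{u{\left(\frac{1}{0 \cdot 6 Z{\left(-4 \right)} + 52} \right)}} = - \frac{57339}{\sqrt{2} \frac{1}{\sqrt{\frac{1}{0 \cdot 6 \left(6 + 2 \left(-4\right)\right) + 52}}}} = - \frac{57339}{\sqrt{2} \frac{1}{\sqrt{\frac{1}{0 \left(6 - 8\right) + 52}}}} = - \frac{57339}{\sqrt{2} \frac{1}{\sqrt{\frac{1}{0 \left(-2\right) + 52}}}} = - \frac{57339}{\sqrt{2} \frac{1}{\sqrt{\frac{1}{0 + 52}}}} = - \frac{57339}{\sqrt{2} \frac{1}{\sqrt{\frac{1}{52}}}} = - \frac{57339}{\sqrt{2} \cdot 2 \sqrt{13}} = - \frac{57339}{2 \sqrt{26}} = - 57339 \frac{\sqrt{26}}{52} = - \frac{57339 \sqrt{26}}{52}$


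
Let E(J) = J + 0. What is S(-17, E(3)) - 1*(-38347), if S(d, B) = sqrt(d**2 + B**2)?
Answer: 38347 + sqrt(298) ≈ 38364.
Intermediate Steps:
E(J) = J
S(d, B) = sqrt(B**2 + d**2)
S(-17, E(3)) - 1*(-38347) = sqrt(3**2 + (-17)**2) - 1*(-38347) = sqrt(9 + 289) + 38347 = sqrt(298) + 38347 = 38347 + sqrt(298)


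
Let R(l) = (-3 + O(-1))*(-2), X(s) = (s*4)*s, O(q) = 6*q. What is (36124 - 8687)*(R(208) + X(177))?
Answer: 3438788958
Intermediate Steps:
X(s) = 4*s² (X(s) = (4*s)*s = 4*s²)
R(l) = 18 (R(l) = (-3 + 6*(-1))*(-2) = (-3 - 6)*(-2) = -9*(-2) = 18)
(36124 - 8687)*(R(208) + X(177)) = (36124 - 8687)*(18 + 4*177²) = 27437*(18 + 4*31329) = 27437*(18 + 125316) = 27437*125334 = 3438788958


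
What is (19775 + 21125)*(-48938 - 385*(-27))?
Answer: -1576408700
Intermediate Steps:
(19775 + 21125)*(-48938 - 385*(-27)) = 40900*(-48938 + 10395) = 40900*(-38543) = -1576408700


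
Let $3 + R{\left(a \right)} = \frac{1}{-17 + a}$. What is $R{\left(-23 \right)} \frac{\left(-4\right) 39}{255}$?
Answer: $\frac{1573}{850} \approx 1.8506$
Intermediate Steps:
$R{\left(a \right)} = -3 + \frac{1}{-17 + a}$
$R{\left(-23 \right)} \frac{\left(-4\right) 39}{255} = \frac{52 - -69}{-17 - 23} \frac{\left(-4\right) 39}{255} = \frac{52 + 69}{-40} \left(\left(-156\right) \frac{1}{255}\right) = \left(- \frac{1}{40}\right) 121 \left(- \frac{52}{85}\right) = \left(- \frac{121}{40}\right) \left(- \frac{52}{85}\right) = \frac{1573}{850}$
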